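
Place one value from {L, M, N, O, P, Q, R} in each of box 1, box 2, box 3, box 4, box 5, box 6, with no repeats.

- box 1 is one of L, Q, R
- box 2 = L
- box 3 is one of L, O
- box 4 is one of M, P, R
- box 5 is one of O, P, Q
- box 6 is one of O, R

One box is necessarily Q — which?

box 2 has just one choice, so box 2 = L. Remove L from box 1, box 3.
That leaves box 3 = O. Remove O from box 5, box 6.
box 6's domain is down to {R}, so box 6 = R. So box 1, box 4 can't be R.
So Q goes to box 1.

box 1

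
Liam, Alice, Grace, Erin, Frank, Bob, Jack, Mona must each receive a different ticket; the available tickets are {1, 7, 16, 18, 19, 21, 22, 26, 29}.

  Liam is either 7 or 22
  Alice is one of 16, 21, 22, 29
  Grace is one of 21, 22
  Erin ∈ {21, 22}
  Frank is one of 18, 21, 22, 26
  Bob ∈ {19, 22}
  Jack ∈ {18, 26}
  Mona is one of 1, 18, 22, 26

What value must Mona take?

1

Grace and Erin between them cover only {21, 22} — a naked pair. Remove those values from Liam, Alice, Frank, Bob, Mona.
That leaves Liam = 7.
Bob's domain is down to {19}, so Bob = 19.
Frank and Jack share exactly the 2 values {18, 26}; by pigeonhole those values go to them, so strike 18, 26 from Mona.
So Mona = 1.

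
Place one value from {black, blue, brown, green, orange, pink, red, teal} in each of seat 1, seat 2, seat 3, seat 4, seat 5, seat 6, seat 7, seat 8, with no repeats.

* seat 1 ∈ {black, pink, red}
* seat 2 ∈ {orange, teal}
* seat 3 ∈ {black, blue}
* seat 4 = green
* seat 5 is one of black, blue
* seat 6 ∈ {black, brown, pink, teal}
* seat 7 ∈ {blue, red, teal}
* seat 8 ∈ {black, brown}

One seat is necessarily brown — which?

seat 8

seat 4 has just one choice, so seat 4 = green.
Among the 7 still-open variables, orange fits only seat 2 (and all 7 values in {black, blue, brown, orange, pink, red, teal} must be used), so seat 2 = orange.
seat 3 and seat 5 between them cover only {black, blue} — a naked pair. Remove those values from seat 1, seat 6, seat 7, seat 8.
So brown goes to seat 8.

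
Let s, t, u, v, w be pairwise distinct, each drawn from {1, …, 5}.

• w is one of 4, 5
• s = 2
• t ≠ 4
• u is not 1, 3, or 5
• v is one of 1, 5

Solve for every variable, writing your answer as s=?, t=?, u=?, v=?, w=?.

s must be 2 (only option left). Remove 2 from t, u.
u must be 4 (only option left). Remove 4 from w.
w must be 5 (only option left). Remove 5 from t, v.
That leaves v = 1. Remove 1 from t.
t must be 3 (only option left).

s=2, t=3, u=4, v=1, w=5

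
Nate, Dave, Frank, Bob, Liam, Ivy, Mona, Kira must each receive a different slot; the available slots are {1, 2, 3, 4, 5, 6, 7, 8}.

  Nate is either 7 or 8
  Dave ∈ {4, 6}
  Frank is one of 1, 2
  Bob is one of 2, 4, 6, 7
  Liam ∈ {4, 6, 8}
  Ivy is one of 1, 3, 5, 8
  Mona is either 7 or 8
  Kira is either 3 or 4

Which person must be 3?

Among the 8 variables, 5 fits only Ivy (and all 8 values in {1, 2, 3, 4, 5, 6, 7, 8} must be used), so Ivy = 5.
The 7 still-open variables draw from only 7 values {1, 2, 3, 4, 6, 7, 8}, so each is used; only Frank can be 1, hence Frank = 1.
Among the 6 still-open variables, 2 fits only Bob (and all 6 values in {2, 3, 4, 6, 7, 8} must be used), so Bob = 2.
Among the 5 still-open variables, 3 fits only Kira (and all 5 values in {3, 4, 6, 7, 8} must be used), so Kira = 3.

Kira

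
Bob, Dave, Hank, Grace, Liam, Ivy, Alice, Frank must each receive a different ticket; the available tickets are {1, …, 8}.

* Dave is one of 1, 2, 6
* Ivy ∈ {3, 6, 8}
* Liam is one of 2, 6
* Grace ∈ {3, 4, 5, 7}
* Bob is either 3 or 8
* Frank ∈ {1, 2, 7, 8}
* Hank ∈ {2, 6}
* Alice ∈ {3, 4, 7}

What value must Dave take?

The 8 variables together cover exactly {1, 2, 3, 4, 5, 6, 7, 8} — 8 values for 8 variables — and 5 appears only in Grace's list, so Grace = 5.
Among the 7 still-open variables, 4 fits only Alice (and all 7 values in {1, 2, 3, 4, 6, 7, 8} must be used), so Alice = 4.
The 6 still-open variables draw from only 6 values {1, 2, 3, 6, 7, 8}, so each is used; only Frank can be 7, hence Frank = 7.
The 5 still-open variables draw from only 5 values {1, 2, 3, 6, 8}, so each is used; only Dave can be 1, hence Dave = 1.

1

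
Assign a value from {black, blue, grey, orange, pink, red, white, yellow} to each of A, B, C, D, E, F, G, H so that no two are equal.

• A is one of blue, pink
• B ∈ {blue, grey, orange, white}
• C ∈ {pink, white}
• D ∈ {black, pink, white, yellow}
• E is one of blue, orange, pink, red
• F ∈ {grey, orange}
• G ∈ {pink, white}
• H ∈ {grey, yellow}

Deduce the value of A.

The 8 variables draw from only 8 values {black, blue, grey, orange, pink, red, white, yellow}, so each is used; only D can be black, hence D = black.
Among the 7 still-open variables, red fits only E (and all 7 values in {blue, grey, orange, pink, red, white, yellow} must be used), so E = red.
Among the 6 still-open variables, yellow fits only H (and all 6 values in {blue, grey, orange, pink, white, yellow} must be used), so H = yellow.
C and G between them cover only {pink, white} — a naked pair. Remove those values from A, B.
So A = blue.

blue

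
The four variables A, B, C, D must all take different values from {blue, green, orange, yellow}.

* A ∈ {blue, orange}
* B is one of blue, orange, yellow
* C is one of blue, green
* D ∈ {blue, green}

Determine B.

The 4 variables together cover exactly {blue, green, orange, yellow} — 4 values for 4 variables — and yellow appears only in B's list, so B = yellow.

yellow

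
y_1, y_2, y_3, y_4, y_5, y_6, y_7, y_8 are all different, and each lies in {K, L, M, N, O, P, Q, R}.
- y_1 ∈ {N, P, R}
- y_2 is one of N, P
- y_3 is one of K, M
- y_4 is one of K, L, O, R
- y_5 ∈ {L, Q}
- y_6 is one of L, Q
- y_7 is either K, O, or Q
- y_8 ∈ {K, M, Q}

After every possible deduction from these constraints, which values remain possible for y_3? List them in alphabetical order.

K, M

y_5 and y_6 between them cover only {L, Q} — a naked pair. Remove those values from y_4, y_7, y_8.
y_3 and y_8 share exactly the 2 values {K, M}; by pigeonhole those values go to them, so strike K, M from y_4, y_7.
That leaves y_7 = O. So y_4 can't be O.
y_4 must be R (only option left). Remove R from y_1.
No further eliminations apply; y_3 can still be any of K, M.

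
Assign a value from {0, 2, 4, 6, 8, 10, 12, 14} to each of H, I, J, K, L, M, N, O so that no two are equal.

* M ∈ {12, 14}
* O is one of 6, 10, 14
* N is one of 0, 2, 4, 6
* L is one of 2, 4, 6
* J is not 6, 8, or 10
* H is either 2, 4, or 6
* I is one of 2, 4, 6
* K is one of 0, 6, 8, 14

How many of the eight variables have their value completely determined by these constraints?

Among the 8 variables, 8 fits only K (and all 8 values in {0, 2, 4, 6, 8, 10, 12, 14} must be used), so K = 8.
The 7 still-open variables together cover exactly {0, 2, 4, 6, 10, 12, 14} — 7 values for 7 variables — and 10 appears only in O's list, so O = 10.
H, I, L share exactly the 3 values {2, 4, 6}; by pigeonhole those values go to them, so strike 2, 4, 6 from J, N.
N has just one choice, so N = 0. Strike 0 from J.
Determined: K=8, N=0, O=10. The other variables each still have more than one consistent value. That makes 3.

3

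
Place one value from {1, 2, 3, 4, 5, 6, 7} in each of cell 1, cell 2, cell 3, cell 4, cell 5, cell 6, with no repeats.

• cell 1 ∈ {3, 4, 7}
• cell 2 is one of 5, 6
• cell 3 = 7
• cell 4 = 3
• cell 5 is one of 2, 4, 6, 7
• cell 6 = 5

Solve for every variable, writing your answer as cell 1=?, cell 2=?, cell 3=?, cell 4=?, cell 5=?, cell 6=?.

cell 3 must be 7 (only option left). So cell 1, cell 5 can't be 7.
cell 4 must be 3 (only option left). Remove 3 from cell 1.
cell 6 must be 5 (only option left). Strike 5 from cell 2.
cell 1 has just one choice, so cell 1 = 4. Eliminate 4 elsewhere: cell 5.
cell 2 must be 6 (only option left). Eliminate 6 elsewhere: cell 5.
cell 5 has just one choice, so cell 5 = 2.

cell 1=4, cell 2=6, cell 3=7, cell 4=3, cell 5=2, cell 6=5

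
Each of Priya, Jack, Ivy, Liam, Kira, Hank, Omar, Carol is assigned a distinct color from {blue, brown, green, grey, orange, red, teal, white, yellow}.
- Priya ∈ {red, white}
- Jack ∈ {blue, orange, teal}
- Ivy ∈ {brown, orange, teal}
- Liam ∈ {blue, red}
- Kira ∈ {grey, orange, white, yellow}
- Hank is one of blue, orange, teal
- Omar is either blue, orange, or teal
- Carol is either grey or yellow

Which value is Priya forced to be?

The 8 variables draw from only 8 values {blue, brown, grey, orange, red, teal, white, yellow}, so each is used; only Ivy can be brown, hence Ivy = brown.
Jack, Hank, Omar share exactly the 3 values {blue, orange, teal}; by pigeonhole those values go to them, so strike blue, orange, teal from Liam, Kira.
Liam has just one choice, so Liam = red. Remove red from Priya.
So Priya = white.

white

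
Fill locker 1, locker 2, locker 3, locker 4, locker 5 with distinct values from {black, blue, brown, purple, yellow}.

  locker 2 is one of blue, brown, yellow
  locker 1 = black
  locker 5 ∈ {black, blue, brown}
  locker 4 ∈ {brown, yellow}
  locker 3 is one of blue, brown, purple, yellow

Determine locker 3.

locker 1 must be black (only option left). Remove black from locker 5.
The 4 still-open variables together cover exactly {blue, brown, purple, yellow} — 4 values for 4 variables — and purple appears only in locker 3's list, so locker 3 = purple.

purple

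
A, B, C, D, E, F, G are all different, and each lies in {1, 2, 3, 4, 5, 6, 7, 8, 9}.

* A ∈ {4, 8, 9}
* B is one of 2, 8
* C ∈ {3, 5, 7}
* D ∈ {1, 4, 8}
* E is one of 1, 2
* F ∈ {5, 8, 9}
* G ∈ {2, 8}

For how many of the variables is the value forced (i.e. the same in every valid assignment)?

4

The 2 variables B and G are confined to {2, 8}, which locks those values in; drop them from A, D, E, F.
E's domain is down to {1}, so E = 1. Eliminate 1 elsewhere: D.
D's domain is down to {4}, so D = 4. Eliminate 4 elsewhere: A.
A's domain is down to {9}, so A = 9. Eliminate 9 elsewhere: F.
F must be 5 (only option left). Remove 5 from C.
Determined: A=9, D=4, E=1, F=5. The other variables each still have more than one consistent value. That makes 4.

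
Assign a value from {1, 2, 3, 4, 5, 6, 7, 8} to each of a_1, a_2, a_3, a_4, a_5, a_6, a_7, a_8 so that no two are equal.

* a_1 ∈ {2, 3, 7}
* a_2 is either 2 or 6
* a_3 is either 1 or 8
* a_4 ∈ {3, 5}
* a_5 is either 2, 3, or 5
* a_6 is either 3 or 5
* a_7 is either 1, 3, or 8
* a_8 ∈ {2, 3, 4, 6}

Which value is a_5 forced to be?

Among the 8 variables, 4 fits only a_8 (and all 8 values in {1, 2, 3, 4, 5, 6, 7, 8} must be used), so a_8 = 4.
The 7 still-open variables together cover exactly {1, 2, 3, 5, 6, 7, 8} — 7 values for 7 variables — and 6 appears only in a_2's list, so a_2 = 6.
The 6 still-open variables draw from only 6 values {1, 2, 3, 5, 7, 8}, so each is used; only a_1 can be 7, hence a_1 = 7.
Among the 5 still-open variables, 2 fits only a_5 (and all 5 values in {1, 2, 3, 5, 8} must be used), so a_5 = 2.

2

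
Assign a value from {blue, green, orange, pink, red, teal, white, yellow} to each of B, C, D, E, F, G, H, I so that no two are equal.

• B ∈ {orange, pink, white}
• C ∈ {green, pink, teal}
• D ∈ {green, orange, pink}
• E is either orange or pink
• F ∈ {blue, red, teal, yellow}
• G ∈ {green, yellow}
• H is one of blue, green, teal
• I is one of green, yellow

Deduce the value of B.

white

The 8 variables draw from only 8 values {blue, green, orange, pink, red, teal, white, yellow}, so each is used; only F can be red, hence F = red.
The 7 still-open variables draw from only 7 values {blue, green, orange, pink, teal, white, yellow}, so each is used; only H can be blue, hence H = blue.
The 6 still-open variables together cover exactly {green, orange, pink, teal, white, yellow} — 6 values for 6 variables — and teal appears only in C's list, so C = teal.
The 5 still-open variables together cover exactly {green, orange, pink, white, yellow} — 5 values for 5 variables — and white appears only in B's list, so B = white.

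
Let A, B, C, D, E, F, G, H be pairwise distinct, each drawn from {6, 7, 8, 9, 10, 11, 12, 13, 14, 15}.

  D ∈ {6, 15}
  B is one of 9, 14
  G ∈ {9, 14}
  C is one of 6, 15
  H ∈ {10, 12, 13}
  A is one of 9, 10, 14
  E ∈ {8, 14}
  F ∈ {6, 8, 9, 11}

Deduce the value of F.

The 2 variables B and G are confined to {9, 14}, which locks those values in; drop them from A, E, F.
That leaves A = 10. Remove 10 from H.
That leaves E = 8. So F can't be 8.
C and D between them cover only {6, 15} — a naked pair. Remove those values from F.
So F = 11.

11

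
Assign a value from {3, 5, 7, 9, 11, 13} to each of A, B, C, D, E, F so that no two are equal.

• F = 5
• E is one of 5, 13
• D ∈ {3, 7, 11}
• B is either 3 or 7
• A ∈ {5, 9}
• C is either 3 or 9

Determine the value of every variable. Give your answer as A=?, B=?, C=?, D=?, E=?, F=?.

F's domain is down to {5}, so F = 5. Remove 5 from A, E.
A's domain is down to {9}, so A = 9. Strike 9 from C.
C must be 3 (only option left). Remove 3 from B, D.
E has just one choice, so E = 13.
B has just one choice, so B = 7. Remove 7 from D.
That leaves D = 11.

A=9, B=7, C=3, D=11, E=13, F=5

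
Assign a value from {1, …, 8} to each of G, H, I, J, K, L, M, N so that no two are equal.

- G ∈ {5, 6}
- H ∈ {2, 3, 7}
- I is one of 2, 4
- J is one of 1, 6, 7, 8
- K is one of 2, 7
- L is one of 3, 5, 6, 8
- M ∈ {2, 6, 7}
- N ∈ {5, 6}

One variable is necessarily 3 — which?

The 8 variables together cover exactly {1, 2, 3, 4, 5, 6, 7, 8} — 8 values for 8 variables — and 1 appears only in J's list, so J = 1.
The 7 still-open variables draw from only 7 values {2, 3, 4, 5, 6, 7, 8}, so each is used; only I can be 4, hence I = 4.
The 6 still-open variables draw from only 6 values {2, 3, 5, 6, 7, 8}, so each is used; only L can be 8, hence L = 8.
The 5 still-open variables together cover exactly {2, 3, 5, 6, 7} — 5 values for 5 variables — and 3 appears only in H's list, so H = 3.

H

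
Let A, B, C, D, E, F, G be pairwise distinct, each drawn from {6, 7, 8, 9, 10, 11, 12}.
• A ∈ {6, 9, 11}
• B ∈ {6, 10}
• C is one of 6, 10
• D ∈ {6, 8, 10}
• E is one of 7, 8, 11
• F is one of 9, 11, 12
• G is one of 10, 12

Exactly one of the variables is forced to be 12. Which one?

G

The 7 variables together cover exactly {6, 7, 8, 9, 10, 11, 12} — 7 values for 7 variables — and 7 appears only in E's list, so E = 7.
The 6 still-open variables draw from only 6 values {6, 8, 9, 10, 11, 12}, so each is used; only D can be 8, hence D = 8.
The 2 variables B and C are confined to {6, 10}, which locks those values in; drop them from A, G.
So 12 goes to G.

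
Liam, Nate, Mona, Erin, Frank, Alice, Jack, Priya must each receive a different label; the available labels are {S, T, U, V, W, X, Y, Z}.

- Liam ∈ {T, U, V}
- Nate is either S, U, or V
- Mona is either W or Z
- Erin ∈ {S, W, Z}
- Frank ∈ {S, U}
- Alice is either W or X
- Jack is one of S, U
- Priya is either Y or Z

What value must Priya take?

Among the 8 variables, T fits only Liam (and all 8 values in {S, T, U, V, W, X, Y, Z} must be used), so Liam = T.
The 7 still-open variables together cover exactly {S, U, V, W, X, Y, Z} — 7 values for 7 variables — and V appears only in Nate's list, so Nate = V.
The 6 still-open variables together cover exactly {S, U, W, X, Y, Z} — 6 values for 6 variables — and X appears only in Alice's list, so Alice = X.
Among the 5 still-open variables, Y fits only Priya (and all 5 values in {S, U, W, Y, Z} must be used), so Priya = Y.

Y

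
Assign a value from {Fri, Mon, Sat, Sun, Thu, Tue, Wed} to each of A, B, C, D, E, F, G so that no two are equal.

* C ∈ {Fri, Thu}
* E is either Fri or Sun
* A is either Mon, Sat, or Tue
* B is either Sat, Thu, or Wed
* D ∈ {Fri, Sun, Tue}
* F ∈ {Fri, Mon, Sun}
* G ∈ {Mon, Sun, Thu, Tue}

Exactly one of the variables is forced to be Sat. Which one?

The 7 variables draw from only 7 values {Fri, Mon, Sat, Sun, Thu, Tue, Wed}, so each is used; only B can be Wed, hence B = Wed.
The 6 still-open variables together cover exactly {Fri, Mon, Sat, Sun, Thu, Tue} — 6 values for 6 variables — and Sat appears only in A's list, so A = Sat.

A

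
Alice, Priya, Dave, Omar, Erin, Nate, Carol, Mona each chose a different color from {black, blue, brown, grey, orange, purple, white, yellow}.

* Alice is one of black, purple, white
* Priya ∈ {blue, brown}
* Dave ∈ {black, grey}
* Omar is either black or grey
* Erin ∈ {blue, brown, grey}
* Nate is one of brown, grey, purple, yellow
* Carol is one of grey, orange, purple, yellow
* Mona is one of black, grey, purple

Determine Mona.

purple

Among the 8 variables, orange fits only Carol (and all 8 values in {black, blue, brown, grey, orange, purple, white, yellow} must be used), so Carol = orange.
The 7 still-open variables draw from only 7 values {black, blue, brown, grey, purple, white, yellow}, so each is used; only Alice can be white, hence Alice = white.
The 6 still-open variables together cover exactly {black, blue, brown, grey, purple, yellow} — 6 values for 6 variables — and yellow appears only in Nate's list, so Nate = yellow.
The 5 still-open variables draw from only 5 values {black, blue, brown, grey, purple}, so each is used; only Mona can be purple, hence Mona = purple.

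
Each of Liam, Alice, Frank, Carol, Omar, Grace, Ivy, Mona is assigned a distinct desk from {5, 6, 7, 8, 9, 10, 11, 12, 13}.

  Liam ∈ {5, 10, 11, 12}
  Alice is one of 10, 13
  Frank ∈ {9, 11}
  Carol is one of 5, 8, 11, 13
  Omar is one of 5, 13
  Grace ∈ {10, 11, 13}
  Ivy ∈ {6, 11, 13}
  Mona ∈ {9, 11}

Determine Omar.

The 8 variables draw from only 8 values {5, 6, 8, 9, 10, 11, 12, 13}, so each is used; only Ivy can be 6, hence Ivy = 6.
The 7 still-open variables draw from only 7 values {5, 8, 9, 10, 11, 12, 13}, so each is used; only Carol can be 8, hence Carol = 8.
Among the 6 still-open variables, 12 fits only Liam (and all 6 values in {5, 9, 10, 11, 12, 13} must be used), so Liam = 12.
Among the 5 still-open variables, 5 fits only Omar (and all 5 values in {5, 9, 10, 11, 13} must be used), so Omar = 5.

5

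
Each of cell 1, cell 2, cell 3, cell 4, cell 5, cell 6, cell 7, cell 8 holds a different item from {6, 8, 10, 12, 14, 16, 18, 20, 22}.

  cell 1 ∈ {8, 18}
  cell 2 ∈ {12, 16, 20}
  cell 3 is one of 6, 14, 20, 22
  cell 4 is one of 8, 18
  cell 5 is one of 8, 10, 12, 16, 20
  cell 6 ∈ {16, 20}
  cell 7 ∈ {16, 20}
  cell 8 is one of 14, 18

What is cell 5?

10

cell 1 and cell 4 between them cover only {8, 18} — a naked pair. Remove those values from cell 5, cell 8.
cell 8's domain is down to {14}, so cell 8 = 14. So cell 3 can't be 14.
cell 6 and cell 7 share exactly the 2 values {16, 20}; by pigeonhole those values go to them, so strike 16, 20 from cell 2, cell 3, cell 5.
cell 2 has just one choice, so cell 2 = 12. Eliminate 12 elsewhere: cell 5.
So cell 5 = 10.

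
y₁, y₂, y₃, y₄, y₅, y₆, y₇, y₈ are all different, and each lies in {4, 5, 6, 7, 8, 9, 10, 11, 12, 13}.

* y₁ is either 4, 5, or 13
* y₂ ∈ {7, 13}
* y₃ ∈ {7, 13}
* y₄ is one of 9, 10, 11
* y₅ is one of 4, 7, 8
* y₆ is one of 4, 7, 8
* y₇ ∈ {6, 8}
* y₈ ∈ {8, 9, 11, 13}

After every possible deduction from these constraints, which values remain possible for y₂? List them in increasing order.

y₂ and y₃ between them cover only {7, 13} — a naked pair. Remove those values from y₁, y₅, y₆, y₈.
The 2 variables y₅ and y₆ are confined to {4, 8}, which locks those values in; drop them from y₁, y₇, y₈.
y₁ has just one choice, so y₁ = 5.
y₇ has just one choice, so y₇ = 6.
No further eliminations apply; y₂ can still be any of 7, 13.

7, 13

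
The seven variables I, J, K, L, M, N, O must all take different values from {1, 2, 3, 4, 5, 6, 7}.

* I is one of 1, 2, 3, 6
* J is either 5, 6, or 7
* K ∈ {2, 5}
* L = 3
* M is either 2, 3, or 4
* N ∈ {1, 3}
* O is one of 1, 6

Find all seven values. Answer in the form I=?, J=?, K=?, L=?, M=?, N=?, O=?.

I=2, J=7, K=5, L=3, M=4, N=1, O=6

L has just one choice, so L = 3. So I, M, N can't be 3.
N's domain is down to {1}, so N = 1. Remove 1 from I, O.
That leaves O = 6. Remove 6 from I, J.
That leaves I = 2. Remove 2 from K, M.
That leaves K = 5. Remove 5 from J.
M has just one choice, so M = 4.
J's domain is down to {7}, so J = 7.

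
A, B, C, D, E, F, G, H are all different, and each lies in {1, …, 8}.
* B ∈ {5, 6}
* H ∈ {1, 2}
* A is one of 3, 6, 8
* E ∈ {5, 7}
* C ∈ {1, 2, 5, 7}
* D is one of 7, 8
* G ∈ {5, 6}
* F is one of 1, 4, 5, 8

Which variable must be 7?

The 8 variables draw from only 8 values {1, 2, 3, 4, 5, 6, 7, 8}, so each is used; only A can be 3, hence A = 3.
The 7 still-open variables draw from only 7 values {1, 2, 4, 5, 6, 7, 8}, so each is used; only F can be 4, hence F = 4.
The 6 still-open variables together cover exactly {1, 2, 5, 6, 7, 8} — 6 values for 6 variables — and 8 appears only in D's list, so D = 8.
B and G share exactly the 2 values {5, 6}; by pigeonhole those values go to them, so strike 5, 6 from C, E.
So 7 goes to E.

E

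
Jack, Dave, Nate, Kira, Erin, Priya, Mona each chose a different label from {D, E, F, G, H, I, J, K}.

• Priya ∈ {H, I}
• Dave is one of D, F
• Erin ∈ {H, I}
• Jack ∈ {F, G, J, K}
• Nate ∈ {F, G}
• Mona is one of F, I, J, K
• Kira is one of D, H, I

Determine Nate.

G

Erin and Priya share exactly the 2 values {H, I}; by pigeonhole those values go to them, so strike H, I from Kira, Mona.
That leaves Kira = D. Remove D from Dave.
Dave must be F (only option left). Strike F from Jack, Nate, Mona.
So Nate = G.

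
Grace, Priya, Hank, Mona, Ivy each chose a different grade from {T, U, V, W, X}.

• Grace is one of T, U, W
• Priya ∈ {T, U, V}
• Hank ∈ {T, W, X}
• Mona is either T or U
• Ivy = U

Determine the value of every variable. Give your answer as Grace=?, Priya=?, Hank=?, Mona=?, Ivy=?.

Grace=W, Priya=V, Hank=X, Mona=T, Ivy=U

Ivy has just one choice, so Ivy = U. Strike U from Grace, Priya, Mona.
Mona's domain is down to {T}, so Mona = T. Remove T from Grace, Priya, Hank.
That leaves Grace = W. Eliminate W elsewhere: Hank.
Priya must be V (only option left).
Hank's domain is down to {X}, so Hank = X.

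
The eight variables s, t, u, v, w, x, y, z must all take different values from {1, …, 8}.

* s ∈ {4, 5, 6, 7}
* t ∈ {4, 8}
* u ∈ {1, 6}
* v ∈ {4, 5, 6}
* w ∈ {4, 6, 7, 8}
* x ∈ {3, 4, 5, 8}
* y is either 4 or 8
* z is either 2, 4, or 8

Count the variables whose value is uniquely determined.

The 8 variables draw from only 8 values {1, 2, 3, 4, 5, 6, 7, 8}, so each is used; only u can be 1, hence u = 1.
Among the 7 still-open variables, 2 fits only z (and all 7 values in {2, 3, 4, 5, 6, 7, 8} must be used), so z = 2.
The 6 still-open variables together cover exactly {3, 4, 5, 6, 7, 8} — 6 values for 6 variables — and 3 appears only in x's list, so x = 3.
t and y share exactly the 2 values {4, 8}; by pigeonhole those values go to them, so strike 4, 8 from s, v, w.
Determined: u=1, x=3, z=2. The other variables each still have more than one consistent value. That makes 3.

3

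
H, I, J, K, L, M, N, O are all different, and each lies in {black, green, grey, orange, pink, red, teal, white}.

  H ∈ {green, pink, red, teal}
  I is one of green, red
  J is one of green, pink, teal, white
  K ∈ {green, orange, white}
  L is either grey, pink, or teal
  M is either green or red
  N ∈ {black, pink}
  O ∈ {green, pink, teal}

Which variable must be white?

The 8 variables draw from only 8 values {black, green, grey, orange, pink, red, teal, white}, so each is used; only N can be black, hence N = black.
Among the 7 still-open variables, grey fits only L (and all 7 values in {green, grey, orange, pink, red, teal, white} must be used), so L = grey.
The 6 still-open variables together cover exactly {green, orange, pink, red, teal, white} — 6 values for 6 variables — and orange appears only in K's list, so K = orange.
The 5 still-open variables draw from only 5 values {green, pink, red, teal, white}, so each is used; only J can be white, hence J = white.

J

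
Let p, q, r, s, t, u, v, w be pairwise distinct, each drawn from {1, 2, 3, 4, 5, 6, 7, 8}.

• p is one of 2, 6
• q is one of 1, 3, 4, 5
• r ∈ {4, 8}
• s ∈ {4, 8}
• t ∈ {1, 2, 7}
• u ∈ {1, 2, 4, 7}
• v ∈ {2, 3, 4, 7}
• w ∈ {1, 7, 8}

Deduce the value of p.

The 8 variables together cover exactly {1, 2, 3, 4, 5, 6, 7, 8} — 8 values for 8 variables — and 5 appears only in q's list, so q = 5.
The 7 still-open variables together cover exactly {1, 2, 3, 4, 6, 7, 8} — 7 values for 7 variables — and 3 appears only in v's list, so v = 3.
The 6 still-open variables together cover exactly {1, 2, 4, 6, 7, 8} — 6 values for 6 variables — and 6 appears only in p's list, so p = 6.

6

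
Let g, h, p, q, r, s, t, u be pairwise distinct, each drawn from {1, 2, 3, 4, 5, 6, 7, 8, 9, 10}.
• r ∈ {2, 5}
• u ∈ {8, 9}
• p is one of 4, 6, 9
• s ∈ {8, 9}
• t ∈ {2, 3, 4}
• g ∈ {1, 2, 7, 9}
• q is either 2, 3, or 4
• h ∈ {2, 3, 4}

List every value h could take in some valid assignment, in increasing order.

2, 3, 4

s and u between them cover only {8, 9} — a naked pair. Remove those values from g, p.
h, q, t share exactly the 3 values {2, 3, 4}; by pigeonhole those values go to them, so strike 2, 3, 4 from g, p, r.
p must be 6 (only option left).
r's domain is down to {5}, so r = 5.
No further eliminations apply; h can still be any of 2, 3, 4.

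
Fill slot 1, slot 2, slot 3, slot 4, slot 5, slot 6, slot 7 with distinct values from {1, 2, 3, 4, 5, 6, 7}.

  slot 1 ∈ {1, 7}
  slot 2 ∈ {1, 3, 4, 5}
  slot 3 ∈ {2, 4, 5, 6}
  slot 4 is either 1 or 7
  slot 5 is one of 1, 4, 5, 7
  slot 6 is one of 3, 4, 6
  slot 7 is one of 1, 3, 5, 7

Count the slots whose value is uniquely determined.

2

The 7 variables draw from only 7 values {1, 2, 3, 4, 5, 6, 7}, so each is used; only slot 3 can be 2, hence slot 3 = 2.
The 6 still-open variables together cover exactly {1, 3, 4, 5, 6, 7} — 6 values for 6 variables — and 6 appears only in slot 6's list, so slot 6 = 6.
slot 1 and slot 4 between them cover only {1, 7} — a naked pair. Remove those values from slot 2, slot 5, slot 7.
Determined: slot 3=2, slot 6=6. The other slots each still have more than one consistent value. That makes 2.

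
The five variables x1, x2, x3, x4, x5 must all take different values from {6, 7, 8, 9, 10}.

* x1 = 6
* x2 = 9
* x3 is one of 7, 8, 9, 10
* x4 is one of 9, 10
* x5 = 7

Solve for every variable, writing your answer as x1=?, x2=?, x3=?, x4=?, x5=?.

x1=6, x2=9, x3=8, x4=10, x5=7

x1 must be 6 (only option left).
x2 has just one choice, so x2 = 9. Remove 9 from x3, x4.
x4 has just one choice, so x4 = 10. Remove 10 from x3.
That leaves x5 = 7. Eliminate 7 elsewhere: x3.
x3's domain is down to {8}, so x3 = 8.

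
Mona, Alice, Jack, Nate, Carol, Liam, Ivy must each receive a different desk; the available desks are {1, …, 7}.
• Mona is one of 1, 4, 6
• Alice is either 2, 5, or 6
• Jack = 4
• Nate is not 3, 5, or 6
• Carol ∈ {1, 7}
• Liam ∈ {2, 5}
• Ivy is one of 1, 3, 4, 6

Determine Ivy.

3

Jack has just one choice, so Jack = 4. So Mona, Nate, Ivy can't be 4.
The 6 still-open variables together cover exactly {1, 2, 3, 5, 6, 7} — 6 values for 6 variables — and 3 appears only in Ivy's list, so Ivy = 3.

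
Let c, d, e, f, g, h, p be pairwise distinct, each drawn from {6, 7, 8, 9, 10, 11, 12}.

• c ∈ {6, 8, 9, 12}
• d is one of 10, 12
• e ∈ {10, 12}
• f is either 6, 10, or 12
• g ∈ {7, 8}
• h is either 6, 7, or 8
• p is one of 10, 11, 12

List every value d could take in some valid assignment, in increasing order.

The 7 variables together cover exactly {6, 7, 8, 9, 10, 11, 12} — 7 values for 7 variables — and 9 appears only in c's list, so c = 9.
The 6 still-open variables draw from only 6 values {6, 7, 8, 10, 11, 12}, so each is used; only p can be 11, hence p = 11.
d and e share exactly the 2 values {10, 12}; by pigeonhole those values go to them, so strike 10, 12 from f.
f's domain is down to {6}, so f = 6. Eliminate 6 elsewhere: h.
No further eliminations apply; d can still be any of 10, 12.

10, 12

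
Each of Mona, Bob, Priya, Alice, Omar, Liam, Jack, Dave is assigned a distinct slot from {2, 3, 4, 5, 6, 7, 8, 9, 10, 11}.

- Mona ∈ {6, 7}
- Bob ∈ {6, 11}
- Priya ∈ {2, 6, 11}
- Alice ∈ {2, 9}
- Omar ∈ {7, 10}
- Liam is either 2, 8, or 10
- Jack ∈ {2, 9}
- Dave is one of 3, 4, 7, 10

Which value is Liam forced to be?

8

Alice and Jack between them cover only {2, 9} — a naked pair. Remove those values from Priya, Liam.
The 2 variables Bob and Priya are confined to {6, 11}, which locks those values in; drop them from Mona.
That leaves Mona = 7. Strike 7 from Omar, Dave.
That leaves Omar = 10. Remove 10 from Liam, Dave.
So Liam = 8.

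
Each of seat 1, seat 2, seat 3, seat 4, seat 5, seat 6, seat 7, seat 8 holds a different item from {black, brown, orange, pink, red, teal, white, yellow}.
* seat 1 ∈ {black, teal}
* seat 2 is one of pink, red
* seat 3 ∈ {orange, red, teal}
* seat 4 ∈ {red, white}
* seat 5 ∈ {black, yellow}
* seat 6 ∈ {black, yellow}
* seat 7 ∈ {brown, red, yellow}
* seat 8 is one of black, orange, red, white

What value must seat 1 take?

The 8 variables together cover exactly {black, brown, orange, pink, red, teal, white, yellow} — 8 values for 8 variables — and brown appears only in seat 7's list, so seat 7 = brown.
The 7 still-open variables together cover exactly {black, orange, pink, red, teal, white, yellow} — 7 values for 7 variables — and pink appears only in seat 2's list, so seat 2 = pink.
seat 5 and seat 6 share exactly the 2 values {black, yellow}; by pigeonhole those values go to them, so strike black, yellow from seat 1, seat 8.
So seat 1 = teal.

teal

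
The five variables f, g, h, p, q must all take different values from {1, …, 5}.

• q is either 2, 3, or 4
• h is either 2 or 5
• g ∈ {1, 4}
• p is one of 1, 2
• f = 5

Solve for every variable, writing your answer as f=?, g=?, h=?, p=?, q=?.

f has just one choice, so f = 5. Eliminate 5 elsewhere: h.
That leaves h = 2. Eliminate 2 elsewhere: p, q.
That leaves p = 1. So g can't be 1.
g's domain is down to {4}, so g = 4. Strike 4 from q.
That leaves q = 3.

f=5, g=4, h=2, p=1, q=3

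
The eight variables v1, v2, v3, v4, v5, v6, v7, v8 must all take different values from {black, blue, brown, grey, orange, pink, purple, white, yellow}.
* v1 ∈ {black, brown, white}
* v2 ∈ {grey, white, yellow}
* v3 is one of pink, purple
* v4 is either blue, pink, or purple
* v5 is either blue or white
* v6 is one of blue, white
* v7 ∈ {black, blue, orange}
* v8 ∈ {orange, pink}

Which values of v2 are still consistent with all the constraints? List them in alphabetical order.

The 2 variables v5 and v6 are confined to {blue, white}, which locks those values in; drop them from v1, v2, v4, v7.
v3 and v4 between them cover only {pink, purple} — a naked pair. Remove those values from v8.
v8 has just one choice, so v8 = orange. Strike orange from v7.
v7 must be black (only option left). Eliminate black elsewhere: v1.
v1 must be brown (only option left).
No further eliminations apply; v2 can still be any of grey, yellow.

grey, yellow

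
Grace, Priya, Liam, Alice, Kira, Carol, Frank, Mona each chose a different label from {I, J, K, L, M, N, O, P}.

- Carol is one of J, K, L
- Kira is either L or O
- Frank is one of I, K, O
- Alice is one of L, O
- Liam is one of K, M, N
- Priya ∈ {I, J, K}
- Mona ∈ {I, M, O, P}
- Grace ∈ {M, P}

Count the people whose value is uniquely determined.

The 8 variables together cover exactly {I, J, K, L, M, N, O, P} — 8 values for 8 variables — and N appears only in Liam's list, so Liam = N.
Alice and Kira share exactly the 2 values {L, O}; by pigeonhole those values go to them, so strike L, O from Carol, Frank, Mona.
Priya, Carol, Frank between them cover only {I, J, K} — a naked triple. Remove those values from Mona.
Determined: Liam=N. The other people each still have more than one consistent value. That makes 1.

1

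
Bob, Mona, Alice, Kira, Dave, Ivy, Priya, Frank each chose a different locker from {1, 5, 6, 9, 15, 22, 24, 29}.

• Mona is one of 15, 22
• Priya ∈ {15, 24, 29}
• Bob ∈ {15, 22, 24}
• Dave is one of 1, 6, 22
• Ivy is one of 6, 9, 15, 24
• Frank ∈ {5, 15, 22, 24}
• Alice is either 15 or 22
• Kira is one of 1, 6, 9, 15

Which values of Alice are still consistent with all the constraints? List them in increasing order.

The 8 variables together cover exactly {1, 5, 6, 9, 15, 22, 24, 29} — 8 values for 8 variables — and 5 appears only in Frank's list, so Frank = 5.
The 7 still-open variables draw from only 7 values {1, 6, 9, 15, 22, 24, 29}, so each is used; only Priya can be 29, hence Priya = 29.
The 2 variables Mona and Alice are confined to {15, 22}, which locks those values in; drop them from Bob, Kira, Dave, Ivy.
Bob's domain is down to {24}, so Bob = 24. Remove 24 from Ivy.
No further eliminations apply; Alice can still be any of 15, 22.

15, 22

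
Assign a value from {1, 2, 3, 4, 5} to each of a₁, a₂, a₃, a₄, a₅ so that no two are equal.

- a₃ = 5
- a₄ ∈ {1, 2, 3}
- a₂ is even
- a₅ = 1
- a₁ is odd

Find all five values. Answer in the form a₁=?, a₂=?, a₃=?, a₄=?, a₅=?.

a₃ has just one choice, so a₃ = 5. Remove 5 from a₁.
a₅ must be 1 (only option left). Strike 1 from a₁, a₄.
That leaves a₁ = 3. Strike 3 from a₄.
a₄ has just one choice, so a₄ = 2. So a₂ can't be 2.
a₂ has just one choice, so a₂ = 4.

a₁=3, a₂=4, a₃=5, a₄=2, a₅=1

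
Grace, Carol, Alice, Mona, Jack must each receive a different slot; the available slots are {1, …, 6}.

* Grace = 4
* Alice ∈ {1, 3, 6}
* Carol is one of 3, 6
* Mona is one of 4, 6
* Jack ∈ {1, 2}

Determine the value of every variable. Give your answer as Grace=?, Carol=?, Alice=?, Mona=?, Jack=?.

Grace=4, Carol=3, Alice=1, Mona=6, Jack=2

Grace has just one choice, so Grace = 4. Remove 4 from Mona.
Mona has just one choice, so Mona = 6. Strike 6 from Carol, Alice.
Carol must be 3 (only option left). Eliminate 3 elsewhere: Alice.
Alice's domain is down to {1}, so Alice = 1. Eliminate 1 elsewhere: Jack.
Jack has just one choice, so Jack = 2.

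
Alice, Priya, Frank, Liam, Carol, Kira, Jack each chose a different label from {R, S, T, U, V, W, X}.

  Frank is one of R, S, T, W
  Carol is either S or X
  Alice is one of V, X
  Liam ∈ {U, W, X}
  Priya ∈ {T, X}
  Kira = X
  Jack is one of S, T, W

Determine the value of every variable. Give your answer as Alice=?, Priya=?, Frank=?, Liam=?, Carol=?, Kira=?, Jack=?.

Alice=V, Priya=T, Frank=R, Liam=U, Carol=S, Kira=X, Jack=W

Kira has just one choice, so Kira = X. So Alice, Priya, Liam, Carol can't be X.
Alice's domain is down to {V}, so Alice = V.
Priya's domain is down to {T}, so Priya = T. Strike T from Frank, Jack.
Carol must be S (only option left). Eliminate S elsewhere: Frank, Jack.
That leaves Jack = W. Eliminate W elsewhere: Frank, Liam.
Frank's domain is down to {R}, so Frank = R.
Liam has just one choice, so Liam = U.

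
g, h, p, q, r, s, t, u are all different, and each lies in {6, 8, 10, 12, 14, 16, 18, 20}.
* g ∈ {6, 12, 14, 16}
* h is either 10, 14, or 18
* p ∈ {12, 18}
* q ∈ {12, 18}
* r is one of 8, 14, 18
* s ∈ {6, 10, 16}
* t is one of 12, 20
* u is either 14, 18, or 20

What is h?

10

Among the 8 variables, 8 fits only r (and all 8 values in {6, 8, 10, 12, 14, 16, 18, 20} must be used), so r = 8.
The 2 variables p and q are confined to {12, 18}, which locks those values in; drop them from g, h, t, u.
t must be 20 (only option left). Remove 20 from u.
u has just one choice, so u = 14. Strike 14 from g, h.
So h = 10.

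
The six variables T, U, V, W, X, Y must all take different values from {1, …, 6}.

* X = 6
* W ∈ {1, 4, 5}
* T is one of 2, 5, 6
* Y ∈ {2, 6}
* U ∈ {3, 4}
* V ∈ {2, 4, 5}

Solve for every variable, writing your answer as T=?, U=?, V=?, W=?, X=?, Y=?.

T=5, U=3, V=4, W=1, X=6, Y=2

X's domain is down to {6}, so X = 6. Strike 6 from T, Y.
Y has just one choice, so Y = 2. So T, V can't be 2.
T must be 5 (only option left). Strike 5 from V, W.
That leaves V = 4. Strike 4 from U, W.
W has just one choice, so W = 1.
U's domain is down to {3}, so U = 3.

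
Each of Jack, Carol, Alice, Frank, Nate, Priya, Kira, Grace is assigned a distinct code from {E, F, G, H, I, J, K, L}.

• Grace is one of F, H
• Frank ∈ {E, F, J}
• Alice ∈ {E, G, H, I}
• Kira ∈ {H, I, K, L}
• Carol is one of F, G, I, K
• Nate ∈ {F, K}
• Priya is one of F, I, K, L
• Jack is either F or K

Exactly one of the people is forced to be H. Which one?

The 8 variables together cover exactly {E, F, G, H, I, J, K, L} — 8 values for 8 variables — and J appears only in Frank's list, so Frank = J.
The 7 still-open variables together cover exactly {E, F, G, H, I, K, L} — 7 values for 7 variables — and E appears only in Alice's list, so Alice = E.
The 6 still-open variables together cover exactly {F, G, H, I, K, L} — 6 values for 6 variables — and G appears only in Carol's list, so Carol = G.
The 2 variables Jack and Nate are confined to {F, K}, which locks those values in; drop them from Priya, Kira, Grace.
So H goes to Grace.

Grace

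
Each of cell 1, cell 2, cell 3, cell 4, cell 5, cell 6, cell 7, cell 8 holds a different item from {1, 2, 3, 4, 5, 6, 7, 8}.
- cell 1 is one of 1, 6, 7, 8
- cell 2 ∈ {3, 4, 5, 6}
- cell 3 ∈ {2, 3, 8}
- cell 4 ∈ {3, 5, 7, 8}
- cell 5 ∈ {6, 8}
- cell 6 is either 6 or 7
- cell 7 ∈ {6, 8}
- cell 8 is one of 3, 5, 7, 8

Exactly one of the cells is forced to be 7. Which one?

The 8 variables draw from only 8 values {1, 2, 3, 4, 5, 6, 7, 8}, so each is used; only cell 1 can be 1, hence cell 1 = 1.
The 7 still-open variables draw from only 7 values {2, 3, 4, 5, 6, 7, 8}, so each is used; only cell 3 can be 2, hence cell 3 = 2.
The 6 still-open variables together cover exactly {3, 4, 5, 6, 7, 8} — 6 values for 6 variables — and 4 appears only in cell 2's list, so cell 2 = 4.
cell 5 and cell 7 between them cover only {6, 8} — a naked pair. Remove those values from cell 4, cell 6, cell 8.
So 7 goes to cell 6.

cell 6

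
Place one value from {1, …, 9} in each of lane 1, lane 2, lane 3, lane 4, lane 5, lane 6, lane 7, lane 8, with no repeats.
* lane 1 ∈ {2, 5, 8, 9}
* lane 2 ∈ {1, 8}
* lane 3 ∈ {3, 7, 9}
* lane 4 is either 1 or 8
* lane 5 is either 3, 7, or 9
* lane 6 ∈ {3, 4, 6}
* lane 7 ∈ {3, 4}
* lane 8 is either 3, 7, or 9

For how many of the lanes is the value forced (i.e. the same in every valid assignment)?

2

lane 2 and lane 4 between them cover only {1, 8} — a naked pair. Remove those values from lane 1.
The 3 variables lane 3, lane 5, lane 8 are confined to {3, 7, 9}, which locks those values in; drop them from lane 1, lane 6, lane 7.
lane 7 must be 4 (only option left). So lane 6 can't be 4.
That leaves lane 6 = 6.
Determined: lane 6=6, lane 7=4. The other lanes each still have more than one consistent value. That makes 2.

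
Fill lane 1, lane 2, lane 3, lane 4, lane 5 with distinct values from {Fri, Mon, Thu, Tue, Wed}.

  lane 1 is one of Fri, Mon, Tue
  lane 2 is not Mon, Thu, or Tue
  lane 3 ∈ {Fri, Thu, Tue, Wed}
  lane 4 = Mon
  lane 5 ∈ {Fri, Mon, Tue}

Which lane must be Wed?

lane 2

lane 4 must be Mon (only option left). Strike Mon from lane 1, lane 5.
Among the 4 still-open variables, Thu fits only lane 3 (and all 4 values in {Fri, Thu, Tue, Wed} must be used), so lane 3 = Thu.
The 3 still-open variables draw from only 3 values {Fri, Tue, Wed}, so each is used; only lane 2 can be Wed, hence lane 2 = Wed.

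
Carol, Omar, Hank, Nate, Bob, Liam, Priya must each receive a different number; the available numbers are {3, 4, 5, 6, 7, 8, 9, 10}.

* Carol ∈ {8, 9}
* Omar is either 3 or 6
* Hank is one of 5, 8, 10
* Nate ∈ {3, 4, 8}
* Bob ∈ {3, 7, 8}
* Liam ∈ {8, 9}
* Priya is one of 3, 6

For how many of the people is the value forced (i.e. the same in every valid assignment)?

The 2 variables Carol and Liam are confined to {8, 9}, which locks those values in; drop them from Hank, Nate, Bob.
Omar and Priya between them cover only {3, 6} — a naked pair. Remove those values from Nate, Bob.
That leaves Nate = 4.
Bob must be 7 (only option left).
Determined: Nate=4, Bob=7. The other people each still have more than one consistent value. That makes 2.

2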